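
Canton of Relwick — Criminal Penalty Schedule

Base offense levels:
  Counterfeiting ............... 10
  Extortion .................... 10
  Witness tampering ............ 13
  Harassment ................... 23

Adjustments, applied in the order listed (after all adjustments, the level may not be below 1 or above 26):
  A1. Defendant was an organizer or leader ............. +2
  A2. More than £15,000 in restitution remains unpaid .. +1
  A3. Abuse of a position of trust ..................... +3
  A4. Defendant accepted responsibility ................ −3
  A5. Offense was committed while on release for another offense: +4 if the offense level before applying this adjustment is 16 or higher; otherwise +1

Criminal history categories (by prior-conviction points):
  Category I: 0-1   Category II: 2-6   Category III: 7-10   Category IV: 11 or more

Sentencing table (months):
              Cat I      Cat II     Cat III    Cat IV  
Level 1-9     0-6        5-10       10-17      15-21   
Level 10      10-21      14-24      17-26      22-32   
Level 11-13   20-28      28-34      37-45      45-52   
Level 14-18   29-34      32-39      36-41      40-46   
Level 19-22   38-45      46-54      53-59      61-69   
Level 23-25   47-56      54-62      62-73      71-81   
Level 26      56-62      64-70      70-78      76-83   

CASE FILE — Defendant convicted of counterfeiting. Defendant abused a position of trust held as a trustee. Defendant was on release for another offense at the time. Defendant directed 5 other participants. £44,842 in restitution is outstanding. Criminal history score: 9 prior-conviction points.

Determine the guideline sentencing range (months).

53-59 months

Base offense level for counterfeiting: 10.
A1 applies: 10 + 2 = 12.
A2 applies: 12 + 1 = 13.
A3 applies: 13 + 3 = 16.
A5 applies (level before this adjustment is 16 ≥ 16, so +4): 16 + 4 = 20.
Final offense level: 20.
Criminal history: 9 prior points → Category III (7-10).
Level 20 falls in the 19-22 band.
Grid: Level 19-22 × Category III = 53-59 months.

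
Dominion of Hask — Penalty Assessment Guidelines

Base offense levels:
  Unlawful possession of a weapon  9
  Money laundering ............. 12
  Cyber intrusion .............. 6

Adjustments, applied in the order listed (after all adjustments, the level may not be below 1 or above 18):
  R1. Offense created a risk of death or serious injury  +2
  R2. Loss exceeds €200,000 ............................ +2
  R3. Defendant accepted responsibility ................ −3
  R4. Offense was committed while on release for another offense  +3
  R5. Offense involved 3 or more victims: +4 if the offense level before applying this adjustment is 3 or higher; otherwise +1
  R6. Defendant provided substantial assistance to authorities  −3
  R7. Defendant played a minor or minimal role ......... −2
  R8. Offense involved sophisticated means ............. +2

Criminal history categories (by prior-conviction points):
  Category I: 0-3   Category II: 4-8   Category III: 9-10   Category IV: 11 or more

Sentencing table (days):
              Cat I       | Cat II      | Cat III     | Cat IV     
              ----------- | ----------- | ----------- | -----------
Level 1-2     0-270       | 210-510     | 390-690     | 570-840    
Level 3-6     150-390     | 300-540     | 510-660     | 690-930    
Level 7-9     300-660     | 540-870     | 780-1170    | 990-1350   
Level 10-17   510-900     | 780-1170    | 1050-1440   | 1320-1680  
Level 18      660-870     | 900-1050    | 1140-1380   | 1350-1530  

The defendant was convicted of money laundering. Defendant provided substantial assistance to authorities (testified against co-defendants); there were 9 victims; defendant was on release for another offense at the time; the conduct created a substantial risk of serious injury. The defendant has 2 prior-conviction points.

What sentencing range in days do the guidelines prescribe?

660-870 days

Base offense level for money laundering: 12.
R1 applies: 12 + 2 = 14.
R3 does not apply.
R4 applies: 14 + 3 = 17.
R5 applies (level before this adjustment is 17 ≥ 3, so +4): 17 + 4 = 21.
R6 applies: 21 − 3 = 18.
Final offense level: 18.
Criminal history: 2 prior points → Category I (0-3).
Level 18 falls in the 18 band.
Grid: Level 18 × Category I = 660-870 days.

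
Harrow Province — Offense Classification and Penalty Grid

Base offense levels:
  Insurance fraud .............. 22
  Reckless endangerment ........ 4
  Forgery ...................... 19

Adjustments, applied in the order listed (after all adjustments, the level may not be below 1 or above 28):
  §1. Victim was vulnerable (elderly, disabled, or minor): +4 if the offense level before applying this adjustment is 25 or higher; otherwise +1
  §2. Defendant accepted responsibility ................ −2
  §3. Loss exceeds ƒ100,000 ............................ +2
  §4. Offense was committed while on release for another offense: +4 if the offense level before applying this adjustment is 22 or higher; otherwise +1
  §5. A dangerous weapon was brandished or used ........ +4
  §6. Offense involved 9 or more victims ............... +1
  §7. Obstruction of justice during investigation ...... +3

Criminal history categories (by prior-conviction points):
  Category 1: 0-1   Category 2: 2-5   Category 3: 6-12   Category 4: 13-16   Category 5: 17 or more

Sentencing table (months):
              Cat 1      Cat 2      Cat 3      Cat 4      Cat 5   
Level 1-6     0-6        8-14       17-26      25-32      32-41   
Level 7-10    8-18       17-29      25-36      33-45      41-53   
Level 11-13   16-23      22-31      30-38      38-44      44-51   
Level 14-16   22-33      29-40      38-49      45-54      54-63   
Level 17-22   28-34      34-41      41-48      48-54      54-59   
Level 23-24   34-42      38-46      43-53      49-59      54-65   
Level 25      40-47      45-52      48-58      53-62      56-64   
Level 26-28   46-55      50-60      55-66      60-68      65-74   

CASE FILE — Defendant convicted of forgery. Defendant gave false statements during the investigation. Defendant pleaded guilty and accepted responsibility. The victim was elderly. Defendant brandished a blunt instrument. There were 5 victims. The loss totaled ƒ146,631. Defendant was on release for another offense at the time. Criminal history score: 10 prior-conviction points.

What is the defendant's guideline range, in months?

Base offense level for forgery: 19.
§1 applies (level before this adjustment is 19 < 25, so +1): 19 + 1 = 20.
§2 applies: 20 − 2 = 18.
§3 applies: 18 + 2 = 20.
§4 applies (level before this adjustment is 20 < 22, so +1): 20 + 1 = 21.
§5 applies: 21 + 4 = 25.
§6 does not apply.
§7 applies: 25 + 3 = 28.
Final offense level: 28.
Criminal history: 10 prior points → Category 3 (6-12).
Level 28 falls in the 26-28 band.
Grid: Level 26-28 × Category 3 = 55-66 months.

55-66 months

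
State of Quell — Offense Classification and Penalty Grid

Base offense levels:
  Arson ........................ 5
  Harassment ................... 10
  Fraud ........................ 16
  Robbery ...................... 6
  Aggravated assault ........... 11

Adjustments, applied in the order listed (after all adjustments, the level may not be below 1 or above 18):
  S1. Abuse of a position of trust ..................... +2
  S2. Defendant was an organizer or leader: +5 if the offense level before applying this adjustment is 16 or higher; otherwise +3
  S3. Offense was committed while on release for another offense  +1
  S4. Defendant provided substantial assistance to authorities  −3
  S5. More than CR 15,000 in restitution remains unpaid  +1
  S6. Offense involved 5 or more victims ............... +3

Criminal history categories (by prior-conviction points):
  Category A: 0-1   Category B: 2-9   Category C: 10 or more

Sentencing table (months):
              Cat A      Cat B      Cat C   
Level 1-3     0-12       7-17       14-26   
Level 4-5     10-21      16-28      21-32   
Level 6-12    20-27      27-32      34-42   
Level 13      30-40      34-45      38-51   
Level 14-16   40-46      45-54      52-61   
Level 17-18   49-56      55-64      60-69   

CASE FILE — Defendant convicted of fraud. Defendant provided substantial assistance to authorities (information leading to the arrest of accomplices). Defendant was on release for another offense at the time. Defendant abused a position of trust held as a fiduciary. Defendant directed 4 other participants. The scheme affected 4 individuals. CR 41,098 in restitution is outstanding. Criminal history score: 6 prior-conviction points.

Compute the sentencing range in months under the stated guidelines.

Base offense level for fraud: 16.
S1 applies: 16 + 2 = 18.
S2 applies (level before this adjustment is 18 ≥ 16, so +5): 18 + 5 = 23.
S3 applies: 23 + 1 = 24.
S4 applies: 24 − 3 = 21.
S5 applies: 21 + 1 = 22.
Level 22 exceeds the maximum of 18; capped at 18.
Final offense level: 18.
Criminal history: 6 prior points → Category B (2-9).
Level 18 falls in the 17-18 band.
Grid: Level 17-18 × Category B = 55-64 months.

55-64 months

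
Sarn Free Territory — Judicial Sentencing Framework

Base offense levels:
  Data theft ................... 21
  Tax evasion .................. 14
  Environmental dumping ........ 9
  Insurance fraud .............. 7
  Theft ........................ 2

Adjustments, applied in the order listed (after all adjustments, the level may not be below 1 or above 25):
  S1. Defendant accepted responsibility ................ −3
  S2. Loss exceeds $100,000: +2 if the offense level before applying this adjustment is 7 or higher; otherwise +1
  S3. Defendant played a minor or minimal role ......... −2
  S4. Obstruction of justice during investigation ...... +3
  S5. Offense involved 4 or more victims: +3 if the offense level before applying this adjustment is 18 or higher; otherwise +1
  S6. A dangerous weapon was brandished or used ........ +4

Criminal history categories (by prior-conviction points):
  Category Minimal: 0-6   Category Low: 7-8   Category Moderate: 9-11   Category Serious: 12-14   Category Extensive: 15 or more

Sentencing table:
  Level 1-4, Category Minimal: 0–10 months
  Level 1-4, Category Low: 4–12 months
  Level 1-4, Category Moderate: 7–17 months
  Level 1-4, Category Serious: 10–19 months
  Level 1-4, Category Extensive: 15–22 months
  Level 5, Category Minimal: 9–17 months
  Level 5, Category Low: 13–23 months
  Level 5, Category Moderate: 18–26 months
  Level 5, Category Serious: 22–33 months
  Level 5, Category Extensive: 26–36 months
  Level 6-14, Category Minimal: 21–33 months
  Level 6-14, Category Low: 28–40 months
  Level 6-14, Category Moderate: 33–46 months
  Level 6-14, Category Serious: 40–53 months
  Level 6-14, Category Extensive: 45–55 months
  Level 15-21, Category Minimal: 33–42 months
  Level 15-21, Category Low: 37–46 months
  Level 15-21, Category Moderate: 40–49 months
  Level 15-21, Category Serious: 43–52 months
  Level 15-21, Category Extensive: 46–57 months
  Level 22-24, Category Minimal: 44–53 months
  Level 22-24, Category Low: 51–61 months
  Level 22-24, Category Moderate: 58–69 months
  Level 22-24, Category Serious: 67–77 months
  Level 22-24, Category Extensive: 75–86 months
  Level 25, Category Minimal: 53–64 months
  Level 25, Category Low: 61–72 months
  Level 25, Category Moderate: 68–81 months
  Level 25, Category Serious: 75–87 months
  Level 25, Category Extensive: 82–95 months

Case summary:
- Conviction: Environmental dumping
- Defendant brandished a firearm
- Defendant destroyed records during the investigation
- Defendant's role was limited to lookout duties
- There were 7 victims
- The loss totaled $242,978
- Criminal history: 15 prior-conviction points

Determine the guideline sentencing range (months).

Base offense level for environmental dumping: 9.
S2 applies (level before this adjustment is 9 ≥ 7, so +2): 9 + 2 = 11.
S3 applies: 11 − 2 = 9.
S4 applies: 9 + 3 = 12.
S5 applies (level before this adjustment is 12 < 18, so +1): 12 + 1 = 13.
S6 applies: 13 + 4 = 17.
Final offense level: 17.
Criminal history: 15 prior points → Category Extensive (15+).
Level 17 falls in the 15-21 band.
Grid: Level 15-21 × Category Extensive = 46-57 months.

46-57 months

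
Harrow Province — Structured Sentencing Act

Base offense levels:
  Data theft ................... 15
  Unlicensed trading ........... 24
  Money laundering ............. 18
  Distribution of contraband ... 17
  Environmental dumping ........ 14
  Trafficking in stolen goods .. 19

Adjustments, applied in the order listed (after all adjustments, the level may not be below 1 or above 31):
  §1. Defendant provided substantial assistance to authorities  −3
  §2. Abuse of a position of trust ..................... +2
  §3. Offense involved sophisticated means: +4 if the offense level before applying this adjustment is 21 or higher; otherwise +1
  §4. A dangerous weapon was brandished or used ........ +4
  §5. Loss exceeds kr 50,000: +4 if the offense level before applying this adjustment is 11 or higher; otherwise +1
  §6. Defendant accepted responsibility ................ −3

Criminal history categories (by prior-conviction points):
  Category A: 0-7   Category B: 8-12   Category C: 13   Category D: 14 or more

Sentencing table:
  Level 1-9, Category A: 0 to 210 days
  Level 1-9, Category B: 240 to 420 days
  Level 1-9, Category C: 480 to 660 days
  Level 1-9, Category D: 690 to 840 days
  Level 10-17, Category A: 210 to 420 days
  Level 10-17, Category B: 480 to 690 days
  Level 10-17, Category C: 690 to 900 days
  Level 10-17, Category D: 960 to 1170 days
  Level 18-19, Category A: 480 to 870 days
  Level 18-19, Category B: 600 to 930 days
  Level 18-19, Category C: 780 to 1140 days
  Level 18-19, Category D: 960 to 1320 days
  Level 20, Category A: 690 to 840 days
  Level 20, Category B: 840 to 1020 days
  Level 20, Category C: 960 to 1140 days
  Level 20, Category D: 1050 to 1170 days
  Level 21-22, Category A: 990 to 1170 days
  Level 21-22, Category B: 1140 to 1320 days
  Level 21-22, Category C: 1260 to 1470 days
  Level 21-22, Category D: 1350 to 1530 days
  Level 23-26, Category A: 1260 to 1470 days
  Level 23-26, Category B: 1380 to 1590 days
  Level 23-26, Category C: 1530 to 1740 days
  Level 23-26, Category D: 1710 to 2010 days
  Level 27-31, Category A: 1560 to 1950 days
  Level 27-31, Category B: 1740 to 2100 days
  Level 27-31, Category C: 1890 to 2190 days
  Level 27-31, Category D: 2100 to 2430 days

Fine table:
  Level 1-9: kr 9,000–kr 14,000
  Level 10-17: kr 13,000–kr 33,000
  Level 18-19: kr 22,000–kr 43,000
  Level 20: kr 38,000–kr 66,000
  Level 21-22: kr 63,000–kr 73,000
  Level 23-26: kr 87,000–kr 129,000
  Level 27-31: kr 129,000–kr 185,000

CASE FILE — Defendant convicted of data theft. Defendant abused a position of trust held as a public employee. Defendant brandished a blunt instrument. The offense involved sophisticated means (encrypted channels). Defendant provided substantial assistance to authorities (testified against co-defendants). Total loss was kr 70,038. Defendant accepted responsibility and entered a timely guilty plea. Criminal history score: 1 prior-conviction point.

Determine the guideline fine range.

Base offense level for data theft: 15.
§1 applies: 15 − 3 = 12.
§2 applies: 12 + 2 = 14.
§3 applies (level before this adjustment is 14 < 21, so +1): 14 + 1 = 15.
§4 applies: 15 + 4 = 19.
§5 applies (level before this adjustment is 19 ≥ 11, so +4): 19 + 4 = 23.
§6 applies: 23 − 3 = 20.
Final offense level: 20.
Level 20 falls in the 20 band.
Fine table: Level 20 → kr 38,000–kr 66,000.

kr 38,000–kr 66,000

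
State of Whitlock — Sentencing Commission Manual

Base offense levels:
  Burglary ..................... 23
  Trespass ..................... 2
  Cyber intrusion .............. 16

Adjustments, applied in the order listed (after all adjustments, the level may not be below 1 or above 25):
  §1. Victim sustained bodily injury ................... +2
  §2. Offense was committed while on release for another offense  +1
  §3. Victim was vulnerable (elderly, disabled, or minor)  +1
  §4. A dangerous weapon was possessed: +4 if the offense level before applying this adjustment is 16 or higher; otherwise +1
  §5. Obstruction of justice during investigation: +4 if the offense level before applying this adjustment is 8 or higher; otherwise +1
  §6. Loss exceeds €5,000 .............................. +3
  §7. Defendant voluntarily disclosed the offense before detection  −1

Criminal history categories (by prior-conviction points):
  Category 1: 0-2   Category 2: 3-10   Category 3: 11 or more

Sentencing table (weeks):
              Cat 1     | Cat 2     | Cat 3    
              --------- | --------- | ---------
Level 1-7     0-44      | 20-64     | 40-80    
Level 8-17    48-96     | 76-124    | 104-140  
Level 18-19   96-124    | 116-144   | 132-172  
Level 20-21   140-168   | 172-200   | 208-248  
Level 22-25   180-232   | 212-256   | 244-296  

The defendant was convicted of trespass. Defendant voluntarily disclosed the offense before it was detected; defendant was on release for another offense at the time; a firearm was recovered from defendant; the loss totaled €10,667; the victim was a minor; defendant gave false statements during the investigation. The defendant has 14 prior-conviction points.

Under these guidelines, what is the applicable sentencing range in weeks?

104-140 weeks

Base offense level for trespass: 2.
§1 does not apply.
§2 applies: 2 + 1 = 3.
§3 applies: 3 + 1 = 4.
§4 applies (level before this adjustment is 4 < 16, so +1): 4 + 1 = 5.
§5 applies (level before this adjustment is 5 < 8, so +1): 5 + 1 = 6.
§6 applies: 6 + 3 = 9.
§7 applies: 9 − 1 = 8.
Final offense level: 8.
Criminal history: 14 prior points → Category 3 (11+).
Level 8 falls in the 8-17 band.
Grid: Level 8-17 × Category 3 = 104-140 weeks.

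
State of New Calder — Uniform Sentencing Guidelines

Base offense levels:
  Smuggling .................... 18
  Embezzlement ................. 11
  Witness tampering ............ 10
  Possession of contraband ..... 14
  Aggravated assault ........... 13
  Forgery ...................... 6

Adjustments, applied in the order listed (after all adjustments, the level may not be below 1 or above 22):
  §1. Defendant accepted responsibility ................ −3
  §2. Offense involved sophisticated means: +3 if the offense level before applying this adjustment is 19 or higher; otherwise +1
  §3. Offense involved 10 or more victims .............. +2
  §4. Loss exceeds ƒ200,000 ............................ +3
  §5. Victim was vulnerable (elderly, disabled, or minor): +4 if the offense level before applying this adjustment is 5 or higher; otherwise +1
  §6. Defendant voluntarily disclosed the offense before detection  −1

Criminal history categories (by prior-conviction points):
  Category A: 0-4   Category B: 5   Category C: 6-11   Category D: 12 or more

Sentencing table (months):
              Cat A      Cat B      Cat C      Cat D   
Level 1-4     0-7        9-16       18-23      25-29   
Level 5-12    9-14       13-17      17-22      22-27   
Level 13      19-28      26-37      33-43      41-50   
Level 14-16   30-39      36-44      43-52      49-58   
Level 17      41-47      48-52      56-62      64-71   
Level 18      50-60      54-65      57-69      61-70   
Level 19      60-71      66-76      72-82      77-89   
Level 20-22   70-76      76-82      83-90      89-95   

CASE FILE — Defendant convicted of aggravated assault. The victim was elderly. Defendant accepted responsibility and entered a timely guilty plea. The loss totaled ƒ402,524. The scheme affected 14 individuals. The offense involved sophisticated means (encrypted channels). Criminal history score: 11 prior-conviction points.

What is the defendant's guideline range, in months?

Base offense level for aggravated assault: 13.
§1 applies: 13 − 3 = 10.
§2 applies (level before this adjustment is 10 < 19, so +1): 10 + 1 = 11.
§3 applies: 11 + 2 = 13.
§4 applies: 13 + 3 = 16.
§5 applies (level before this adjustment is 16 ≥ 5, so +4): 16 + 4 = 20.
Final offense level: 20.
Criminal history: 11 prior points → Category C (6-11).
Level 20 falls in the 20-22 band.
Grid: Level 20-22 × Category C = 83-90 months.

83-90 months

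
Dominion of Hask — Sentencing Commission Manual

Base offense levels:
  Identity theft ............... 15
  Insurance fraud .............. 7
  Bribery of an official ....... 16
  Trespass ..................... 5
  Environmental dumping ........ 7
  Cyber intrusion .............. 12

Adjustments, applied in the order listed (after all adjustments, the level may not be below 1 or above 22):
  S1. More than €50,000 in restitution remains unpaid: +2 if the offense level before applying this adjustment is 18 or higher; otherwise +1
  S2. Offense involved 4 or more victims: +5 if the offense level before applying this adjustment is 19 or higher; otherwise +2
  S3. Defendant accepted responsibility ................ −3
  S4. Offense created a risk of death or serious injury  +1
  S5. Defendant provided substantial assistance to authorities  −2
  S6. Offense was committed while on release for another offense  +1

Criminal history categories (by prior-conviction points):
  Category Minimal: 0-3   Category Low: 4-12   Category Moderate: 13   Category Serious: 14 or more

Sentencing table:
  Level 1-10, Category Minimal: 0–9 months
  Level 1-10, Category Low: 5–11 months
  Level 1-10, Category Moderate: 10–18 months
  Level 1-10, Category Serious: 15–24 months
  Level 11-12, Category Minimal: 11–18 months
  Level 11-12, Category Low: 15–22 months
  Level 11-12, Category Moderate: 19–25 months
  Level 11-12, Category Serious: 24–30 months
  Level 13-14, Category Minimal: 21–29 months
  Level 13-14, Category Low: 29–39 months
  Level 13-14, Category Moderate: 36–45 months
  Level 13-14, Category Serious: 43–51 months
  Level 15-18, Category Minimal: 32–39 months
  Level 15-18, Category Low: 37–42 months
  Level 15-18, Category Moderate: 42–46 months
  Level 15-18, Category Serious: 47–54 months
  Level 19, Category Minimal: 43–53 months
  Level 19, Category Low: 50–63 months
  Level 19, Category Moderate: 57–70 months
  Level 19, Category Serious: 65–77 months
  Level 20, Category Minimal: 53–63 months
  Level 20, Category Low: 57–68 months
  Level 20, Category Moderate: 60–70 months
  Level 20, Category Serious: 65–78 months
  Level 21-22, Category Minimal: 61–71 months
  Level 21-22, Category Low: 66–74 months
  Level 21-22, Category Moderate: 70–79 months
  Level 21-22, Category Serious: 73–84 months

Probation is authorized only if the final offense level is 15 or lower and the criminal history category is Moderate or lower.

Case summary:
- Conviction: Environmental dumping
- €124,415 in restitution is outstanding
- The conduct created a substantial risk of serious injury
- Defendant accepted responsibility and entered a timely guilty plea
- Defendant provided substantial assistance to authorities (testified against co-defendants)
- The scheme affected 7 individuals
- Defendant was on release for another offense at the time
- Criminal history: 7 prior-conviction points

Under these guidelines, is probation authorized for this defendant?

Base offense level for environmental dumping: 7.
S1 applies (level before this adjustment is 7 < 18, so +1): 7 + 1 = 8.
S2 applies (level before this adjustment is 8 < 19, so +2): 8 + 2 = 10.
S3 applies: 10 − 3 = 7.
S4 applies: 7 + 1 = 8.
S5 applies: 8 − 2 = 6.
S6 applies: 6 + 1 = 7.
Final offense level: 7.
Criminal history: 7 prior points → Category Low (4-12).
Level 7 falls in the 1-10 band.
Grid: Level 1-10 × Category Low = 5-11 months.
Probation check: level 7 ≤ 15 and category Low ≤ Moderate → eligible.

Yes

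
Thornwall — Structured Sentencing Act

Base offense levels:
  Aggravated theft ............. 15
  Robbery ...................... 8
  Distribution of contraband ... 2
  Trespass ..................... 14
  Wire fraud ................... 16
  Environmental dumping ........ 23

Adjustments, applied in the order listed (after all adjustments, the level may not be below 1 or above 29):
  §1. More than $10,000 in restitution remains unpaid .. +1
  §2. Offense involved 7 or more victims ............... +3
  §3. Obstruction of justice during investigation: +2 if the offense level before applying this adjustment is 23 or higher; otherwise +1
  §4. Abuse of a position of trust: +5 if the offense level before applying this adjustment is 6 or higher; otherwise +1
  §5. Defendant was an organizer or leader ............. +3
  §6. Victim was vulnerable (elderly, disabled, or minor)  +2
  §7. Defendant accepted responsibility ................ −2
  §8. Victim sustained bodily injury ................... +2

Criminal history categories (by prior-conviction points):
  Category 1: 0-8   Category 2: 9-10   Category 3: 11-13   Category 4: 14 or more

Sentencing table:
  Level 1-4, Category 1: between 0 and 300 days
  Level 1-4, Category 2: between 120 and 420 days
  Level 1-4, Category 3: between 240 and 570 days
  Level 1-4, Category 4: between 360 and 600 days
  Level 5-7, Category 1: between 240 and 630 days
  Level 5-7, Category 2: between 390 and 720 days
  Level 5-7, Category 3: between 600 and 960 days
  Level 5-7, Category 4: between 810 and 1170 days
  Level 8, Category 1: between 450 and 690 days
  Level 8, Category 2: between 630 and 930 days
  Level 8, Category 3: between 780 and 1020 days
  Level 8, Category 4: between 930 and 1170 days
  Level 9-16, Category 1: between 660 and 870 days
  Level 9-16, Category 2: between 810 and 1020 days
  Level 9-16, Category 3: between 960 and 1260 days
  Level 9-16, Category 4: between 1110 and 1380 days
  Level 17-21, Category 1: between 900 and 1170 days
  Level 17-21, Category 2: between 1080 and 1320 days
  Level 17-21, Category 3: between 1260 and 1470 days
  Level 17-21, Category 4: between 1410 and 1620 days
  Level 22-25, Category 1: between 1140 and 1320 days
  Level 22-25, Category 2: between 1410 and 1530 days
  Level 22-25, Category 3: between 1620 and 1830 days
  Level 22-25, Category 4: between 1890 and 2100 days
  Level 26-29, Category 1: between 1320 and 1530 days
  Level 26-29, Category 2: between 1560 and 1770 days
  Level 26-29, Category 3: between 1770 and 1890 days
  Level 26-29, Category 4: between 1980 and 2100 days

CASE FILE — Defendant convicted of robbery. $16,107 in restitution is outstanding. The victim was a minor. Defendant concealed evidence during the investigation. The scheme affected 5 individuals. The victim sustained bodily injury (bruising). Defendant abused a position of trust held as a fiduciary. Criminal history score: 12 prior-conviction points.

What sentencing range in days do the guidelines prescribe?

1260-1470 days

Base offense level for robbery: 8.
§1 applies: 8 + 1 = 9.
§2 does not apply.
§3 applies (level before this adjustment is 9 < 23, so +1): 9 + 1 = 10.
§4 applies (level before this adjustment is 10 ≥ 6, so +5): 10 + 5 = 15.
§5 does not apply.
§6 applies: 15 + 2 = 17.
§7 does not apply.
§8 applies: 17 + 2 = 19.
Final offense level: 19.
Criminal history: 12 prior points → Category 3 (11-13).
Level 19 falls in the 17-21 band.
Grid: Level 17-21 × Category 3 = 1260-1470 days.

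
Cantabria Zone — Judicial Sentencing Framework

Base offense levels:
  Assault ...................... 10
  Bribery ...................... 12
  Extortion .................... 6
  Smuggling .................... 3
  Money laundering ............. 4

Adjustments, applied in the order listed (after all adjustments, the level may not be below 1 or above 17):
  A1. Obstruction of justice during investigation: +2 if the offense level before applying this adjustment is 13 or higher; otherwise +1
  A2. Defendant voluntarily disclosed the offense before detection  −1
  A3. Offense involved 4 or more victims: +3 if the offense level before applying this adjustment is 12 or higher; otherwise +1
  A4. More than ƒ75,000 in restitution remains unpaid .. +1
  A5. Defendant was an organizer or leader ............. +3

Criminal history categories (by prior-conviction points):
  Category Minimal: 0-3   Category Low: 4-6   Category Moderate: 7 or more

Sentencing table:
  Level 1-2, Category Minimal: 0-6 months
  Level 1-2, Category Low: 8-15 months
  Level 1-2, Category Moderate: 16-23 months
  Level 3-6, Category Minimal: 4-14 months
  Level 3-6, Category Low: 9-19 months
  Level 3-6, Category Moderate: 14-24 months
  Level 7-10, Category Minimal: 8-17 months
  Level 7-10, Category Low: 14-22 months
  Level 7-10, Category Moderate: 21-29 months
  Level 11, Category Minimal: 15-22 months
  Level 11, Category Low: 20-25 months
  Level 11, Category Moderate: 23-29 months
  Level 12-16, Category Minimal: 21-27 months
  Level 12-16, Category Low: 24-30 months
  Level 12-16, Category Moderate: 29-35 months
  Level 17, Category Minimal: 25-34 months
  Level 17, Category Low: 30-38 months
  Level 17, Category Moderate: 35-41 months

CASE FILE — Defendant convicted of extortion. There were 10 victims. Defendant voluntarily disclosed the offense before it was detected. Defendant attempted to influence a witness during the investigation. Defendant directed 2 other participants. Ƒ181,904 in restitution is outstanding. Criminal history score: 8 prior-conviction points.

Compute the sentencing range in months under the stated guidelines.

Base offense level for extortion: 6.
A1 applies (level before this adjustment is 6 < 13, so +1): 6 + 1 = 7.
A2 applies: 7 − 1 = 6.
A3 applies (level before this adjustment is 6 < 12, so +1): 6 + 1 = 7.
A4 applies: 7 + 1 = 8.
A5 applies: 8 + 3 = 11.
Final offense level: 11.
Criminal history: 8 prior points → Category Moderate (7+).
Level 11 falls in the 11 band.
Grid: Level 11 × Category Moderate = 23-29 months.

23-29 months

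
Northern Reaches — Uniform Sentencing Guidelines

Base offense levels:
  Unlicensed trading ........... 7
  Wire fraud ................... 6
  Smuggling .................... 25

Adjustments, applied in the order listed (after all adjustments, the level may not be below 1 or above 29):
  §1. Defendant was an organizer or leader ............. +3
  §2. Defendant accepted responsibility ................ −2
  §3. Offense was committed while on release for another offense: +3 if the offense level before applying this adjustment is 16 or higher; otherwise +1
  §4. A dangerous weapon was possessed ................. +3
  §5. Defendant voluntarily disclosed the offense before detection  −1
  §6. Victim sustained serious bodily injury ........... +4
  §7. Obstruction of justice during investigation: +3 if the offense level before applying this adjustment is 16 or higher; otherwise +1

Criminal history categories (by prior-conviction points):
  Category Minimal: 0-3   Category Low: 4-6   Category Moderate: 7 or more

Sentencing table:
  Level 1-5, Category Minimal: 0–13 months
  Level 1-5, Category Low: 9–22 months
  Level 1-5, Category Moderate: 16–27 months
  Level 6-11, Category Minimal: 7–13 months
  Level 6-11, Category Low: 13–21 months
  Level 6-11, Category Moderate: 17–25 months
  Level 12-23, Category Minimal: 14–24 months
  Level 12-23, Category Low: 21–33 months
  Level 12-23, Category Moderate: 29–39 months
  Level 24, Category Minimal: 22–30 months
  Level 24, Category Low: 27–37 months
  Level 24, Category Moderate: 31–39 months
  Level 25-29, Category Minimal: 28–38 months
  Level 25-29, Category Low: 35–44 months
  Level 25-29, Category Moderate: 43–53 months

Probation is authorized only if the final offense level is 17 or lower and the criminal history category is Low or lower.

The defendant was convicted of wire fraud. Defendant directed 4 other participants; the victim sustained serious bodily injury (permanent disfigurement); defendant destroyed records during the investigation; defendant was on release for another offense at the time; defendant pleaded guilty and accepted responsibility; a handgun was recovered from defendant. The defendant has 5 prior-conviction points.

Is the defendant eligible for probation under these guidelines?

Yes

Base offense level for wire fraud: 6.
§1 applies: 6 + 3 = 9.
§2 applies: 9 − 2 = 7.
§3 applies (level before this adjustment is 7 < 16, so +1): 7 + 1 = 8.
§4 applies: 8 + 3 = 11.
§6 applies: 11 + 4 = 15.
§7 applies (level before this adjustment is 15 < 16, so +1): 15 + 1 = 16.
Final offense level: 16.
Criminal history: 5 prior points → Category Low (4-6).
Level 16 falls in the 12-23 band.
Grid: Level 12-23 × Category Low = 21-33 months.
Probation check: level 16 ≤ 17 and category Low ≤ Low → eligible.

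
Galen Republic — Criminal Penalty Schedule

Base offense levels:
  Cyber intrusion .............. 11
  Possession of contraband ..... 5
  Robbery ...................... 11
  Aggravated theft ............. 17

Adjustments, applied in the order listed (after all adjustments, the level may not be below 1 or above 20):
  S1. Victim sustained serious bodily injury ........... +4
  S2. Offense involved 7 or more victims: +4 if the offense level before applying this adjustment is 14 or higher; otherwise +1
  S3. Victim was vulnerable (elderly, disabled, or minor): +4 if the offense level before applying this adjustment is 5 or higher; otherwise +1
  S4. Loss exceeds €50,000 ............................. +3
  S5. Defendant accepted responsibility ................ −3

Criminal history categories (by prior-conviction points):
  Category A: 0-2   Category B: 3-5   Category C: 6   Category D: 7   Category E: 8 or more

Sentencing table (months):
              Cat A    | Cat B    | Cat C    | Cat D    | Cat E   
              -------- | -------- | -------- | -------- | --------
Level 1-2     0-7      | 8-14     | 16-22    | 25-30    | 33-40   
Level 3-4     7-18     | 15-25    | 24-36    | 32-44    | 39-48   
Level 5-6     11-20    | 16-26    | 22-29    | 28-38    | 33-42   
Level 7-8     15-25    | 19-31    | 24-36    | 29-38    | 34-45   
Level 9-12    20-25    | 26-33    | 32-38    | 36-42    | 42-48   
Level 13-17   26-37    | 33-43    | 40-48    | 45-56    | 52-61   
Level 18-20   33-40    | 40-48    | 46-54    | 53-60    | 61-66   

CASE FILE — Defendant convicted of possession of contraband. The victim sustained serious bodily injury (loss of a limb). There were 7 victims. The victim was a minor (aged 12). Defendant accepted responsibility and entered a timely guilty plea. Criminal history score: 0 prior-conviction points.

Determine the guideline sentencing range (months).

Base offense level for possession of contraband: 5.
S1 applies: 5 + 4 = 9.
S2 applies (level before this adjustment is 9 < 14, so +1): 9 + 1 = 10.
S3 applies (level before this adjustment is 10 ≥ 5, so +4): 10 + 4 = 14.
S5 applies: 14 − 3 = 11.
Final offense level: 11.
Criminal history: 0 prior points → Category A (0-2).
Level 11 falls in the 9-12 band.
Grid: Level 9-12 × Category A = 20-25 months.

20-25 months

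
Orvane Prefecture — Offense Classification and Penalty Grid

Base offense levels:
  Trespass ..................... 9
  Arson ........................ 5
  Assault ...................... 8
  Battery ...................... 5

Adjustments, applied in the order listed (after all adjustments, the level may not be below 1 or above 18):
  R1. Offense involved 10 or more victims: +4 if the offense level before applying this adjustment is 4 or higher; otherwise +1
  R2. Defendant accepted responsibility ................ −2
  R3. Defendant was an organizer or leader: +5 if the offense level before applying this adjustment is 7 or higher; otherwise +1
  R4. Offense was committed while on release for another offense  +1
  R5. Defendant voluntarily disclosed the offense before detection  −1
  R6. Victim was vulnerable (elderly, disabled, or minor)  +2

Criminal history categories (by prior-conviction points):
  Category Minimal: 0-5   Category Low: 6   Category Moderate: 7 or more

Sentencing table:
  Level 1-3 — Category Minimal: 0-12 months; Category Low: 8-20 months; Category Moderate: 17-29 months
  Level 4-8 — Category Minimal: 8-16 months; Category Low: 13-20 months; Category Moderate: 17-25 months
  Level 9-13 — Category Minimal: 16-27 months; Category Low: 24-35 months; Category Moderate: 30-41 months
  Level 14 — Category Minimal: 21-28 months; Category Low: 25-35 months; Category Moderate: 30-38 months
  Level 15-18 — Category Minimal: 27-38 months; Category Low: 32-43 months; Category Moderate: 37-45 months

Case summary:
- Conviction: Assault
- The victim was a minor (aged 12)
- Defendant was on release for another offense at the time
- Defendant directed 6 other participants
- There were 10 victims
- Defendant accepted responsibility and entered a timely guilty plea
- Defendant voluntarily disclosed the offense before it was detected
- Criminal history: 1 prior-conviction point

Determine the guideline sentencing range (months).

Base offense level for assault: 8.
R1 applies (level before this adjustment is 8 ≥ 4, so +4): 8 + 4 = 12.
R2 applies: 12 − 2 = 10.
R3 applies (level before this adjustment is 10 ≥ 7, so +5): 10 + 5 = 15.
R4 applies: 15 + 1 = 16.
R5 applies: 16 − 1 = 15.
R6 applies: 15 + 2 = 17.
Final offense level: 17.
Criminal history: 1 prior point → Category Minimal (0-5).
Level 17 falls in the 15-18 band.
Grid: Level 15-18 × Category Minimal = 27-38 months.

27-38 months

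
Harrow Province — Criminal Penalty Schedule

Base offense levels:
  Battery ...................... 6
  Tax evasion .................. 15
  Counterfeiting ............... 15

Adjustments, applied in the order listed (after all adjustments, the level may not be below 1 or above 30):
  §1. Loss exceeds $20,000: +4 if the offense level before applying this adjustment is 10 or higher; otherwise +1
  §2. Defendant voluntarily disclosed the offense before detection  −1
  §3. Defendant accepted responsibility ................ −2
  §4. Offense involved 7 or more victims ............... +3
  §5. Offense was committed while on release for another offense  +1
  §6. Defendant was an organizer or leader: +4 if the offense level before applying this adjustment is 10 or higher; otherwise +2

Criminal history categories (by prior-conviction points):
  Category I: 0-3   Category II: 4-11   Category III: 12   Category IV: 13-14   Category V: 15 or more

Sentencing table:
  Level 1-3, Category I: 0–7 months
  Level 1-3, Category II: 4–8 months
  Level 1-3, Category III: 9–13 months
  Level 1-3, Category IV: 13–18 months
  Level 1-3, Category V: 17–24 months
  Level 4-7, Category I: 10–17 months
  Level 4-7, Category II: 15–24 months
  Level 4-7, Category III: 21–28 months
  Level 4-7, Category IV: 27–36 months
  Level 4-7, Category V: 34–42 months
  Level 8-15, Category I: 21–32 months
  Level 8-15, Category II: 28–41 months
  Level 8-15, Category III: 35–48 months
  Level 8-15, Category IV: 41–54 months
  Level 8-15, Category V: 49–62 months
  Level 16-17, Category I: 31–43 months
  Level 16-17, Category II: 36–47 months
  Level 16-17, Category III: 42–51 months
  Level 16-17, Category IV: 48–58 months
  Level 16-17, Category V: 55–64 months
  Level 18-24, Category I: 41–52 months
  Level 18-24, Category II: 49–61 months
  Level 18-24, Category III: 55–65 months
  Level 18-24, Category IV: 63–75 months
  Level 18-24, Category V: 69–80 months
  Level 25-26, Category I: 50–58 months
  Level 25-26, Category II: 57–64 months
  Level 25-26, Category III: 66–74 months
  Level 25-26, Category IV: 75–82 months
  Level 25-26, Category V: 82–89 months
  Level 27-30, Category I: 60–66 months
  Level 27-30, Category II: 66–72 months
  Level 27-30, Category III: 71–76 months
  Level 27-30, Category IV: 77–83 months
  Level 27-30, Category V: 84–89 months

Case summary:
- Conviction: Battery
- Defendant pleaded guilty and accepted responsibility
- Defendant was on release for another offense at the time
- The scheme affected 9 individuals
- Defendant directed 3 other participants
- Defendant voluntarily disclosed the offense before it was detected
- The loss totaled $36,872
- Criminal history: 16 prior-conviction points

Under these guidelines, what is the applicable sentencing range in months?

49-62 months

Base offense level for battery: 6.
§1 applies (level before this adjustment is 6 < 10, so +1): 6 + 1 = 7.
§2 applies: 7 − 1 = 6.
§3 applies: 6 − 2 = 4.
§4 applies: 4 + 3 = 7.
§5 applies: 7 + 1 = 8.
§6 applies (level before this adjustment is 8 < 10, so +2): 8 + 2 = 10.
Final offense level: 10.
Criminal history: 16 prior points → Category V (15+).
Level 10 falls in the 8-15 band.
Grid: Level 8-15 × Category V = 49-62 months.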